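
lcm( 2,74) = 74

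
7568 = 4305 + 3263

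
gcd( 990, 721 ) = 1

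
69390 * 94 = 6522660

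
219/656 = 219/656 = 0.33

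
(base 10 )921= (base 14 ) 49b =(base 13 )55B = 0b1110011001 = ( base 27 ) 173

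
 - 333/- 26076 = 111/8692 = 0.01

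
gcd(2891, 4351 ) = 1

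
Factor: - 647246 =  - 2^1*323623^1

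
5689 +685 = 6374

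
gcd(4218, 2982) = 6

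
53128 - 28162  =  24966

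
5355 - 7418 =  - 2063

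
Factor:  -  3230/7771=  - 170/409 = - 2^1*5^1*17^1*409^( - 1 )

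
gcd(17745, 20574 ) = 3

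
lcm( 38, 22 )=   418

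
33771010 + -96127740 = -62356730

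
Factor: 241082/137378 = 809/461 = 461^( - 1 )*809^1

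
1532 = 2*766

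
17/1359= 17/1359 = 0.01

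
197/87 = 2 + 23/87 = 2.26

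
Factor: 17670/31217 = 30/53 = 2^1 * 3^1*5^1*53^( - 1)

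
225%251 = 225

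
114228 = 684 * 167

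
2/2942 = 1/1471 =0.00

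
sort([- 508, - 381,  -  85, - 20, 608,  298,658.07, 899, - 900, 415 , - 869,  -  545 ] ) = [ - 900 , - 869,-545, - 508, - 381, - 85,-20, 298, 415,608, 658.07, 899 ]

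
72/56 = 9/7 = 1.29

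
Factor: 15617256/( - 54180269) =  - 2^3*3^1*11^( - 1 )*13^( - 1)*37^1*43^1*409^1  *378883^( - 1)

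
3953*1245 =4921485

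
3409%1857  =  1552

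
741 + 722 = 1463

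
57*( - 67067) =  - 3822819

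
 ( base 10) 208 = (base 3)21201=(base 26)80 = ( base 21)9j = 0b11010000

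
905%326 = 253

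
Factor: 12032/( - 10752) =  - 47/42 = -2^ ( - 1)*3^( - 1 )*7^ ( - 1 )*47^1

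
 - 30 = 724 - 754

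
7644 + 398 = 8042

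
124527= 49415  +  75112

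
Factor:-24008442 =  - 2^1*3^1*4001407^1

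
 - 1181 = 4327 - 5508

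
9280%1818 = 190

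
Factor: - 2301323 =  - 71^1*32413^1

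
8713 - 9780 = -1067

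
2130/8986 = 1065/4493=0.24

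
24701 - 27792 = -3091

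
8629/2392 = 3 + 1453/2392 = 3.61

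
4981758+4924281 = 9906039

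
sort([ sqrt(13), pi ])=[pi,sqrt( 13 ) ] 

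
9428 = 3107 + 6321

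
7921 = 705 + 7216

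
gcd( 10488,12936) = 24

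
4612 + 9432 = 14044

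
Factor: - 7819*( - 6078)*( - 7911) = - 375961430502 = - 2^1*3^4*7^1*293^1*1013^1*1117^1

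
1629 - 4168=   -  2539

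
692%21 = 20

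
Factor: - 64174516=-2^2*7^2 * 327421^1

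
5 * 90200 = 451000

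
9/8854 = 9/8854 = 0.00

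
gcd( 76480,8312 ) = 8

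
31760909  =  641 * 49549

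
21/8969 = 21/8969 = 0.00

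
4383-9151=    - 4768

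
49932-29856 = 20076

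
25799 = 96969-71170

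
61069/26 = 61069/26 =2348.81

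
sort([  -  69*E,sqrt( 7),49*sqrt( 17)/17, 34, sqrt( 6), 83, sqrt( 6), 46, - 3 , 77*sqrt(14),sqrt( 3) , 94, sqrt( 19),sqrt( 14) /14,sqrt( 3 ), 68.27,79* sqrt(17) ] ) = [ - 69* E,- 3, sqrt (14) /14 , sqrt( 3), sqrt( 3), sqrt( 6),sqrt( 6), sqrt( 7 ), sqrt(19), 49*sqrt( 17 )/17, 34,46,68.27, 83 , 94,77 * sqrt( 14),79*sqrt( 17) ]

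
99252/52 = 24813/13 = 1908.69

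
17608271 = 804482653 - 786874382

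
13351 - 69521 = - 56170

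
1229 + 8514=9743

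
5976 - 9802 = -3826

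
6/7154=3/3577 = 0.00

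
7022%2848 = 1326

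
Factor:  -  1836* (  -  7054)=12951144 = 2^3 * 3^3* 17^1*3527^1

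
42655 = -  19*(-2245 )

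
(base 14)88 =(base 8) 170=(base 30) 40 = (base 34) 3I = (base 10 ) 120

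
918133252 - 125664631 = 792468621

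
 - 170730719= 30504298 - 201235017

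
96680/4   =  24170 = 24170.00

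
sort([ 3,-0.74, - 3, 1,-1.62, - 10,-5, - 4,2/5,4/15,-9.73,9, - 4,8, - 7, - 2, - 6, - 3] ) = [ - 10, - 9.73, - 7 , - 6, - 5, - 4, - 4, - 3, - 3,-2, - 1.62, - 0.74,4/15,2/5,  1,3,8,9]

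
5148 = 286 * 18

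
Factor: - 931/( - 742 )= 2^( - 1 )*7^1*19^1*53^( - 1 )=133/106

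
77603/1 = 77603 = 77603.00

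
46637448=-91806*( - 508) 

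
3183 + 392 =3575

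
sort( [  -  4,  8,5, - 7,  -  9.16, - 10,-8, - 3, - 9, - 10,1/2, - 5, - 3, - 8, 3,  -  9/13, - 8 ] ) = [  -  10 , - 10 ,-9.16, - 9, - 8,-8, - 8, -7,-5 ,  -  4,  -  3, -3,- 9/13 , 1/2,3 , 5 , 8 ]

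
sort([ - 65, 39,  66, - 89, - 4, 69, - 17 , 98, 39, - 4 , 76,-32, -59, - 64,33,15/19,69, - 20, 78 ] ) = [ - 89, - 65, - 64,  -  59, - 32,-20, - 17, - 4, - 4, 15/19,  33, 39,39 , 66, 69,69, 76, 78, 98 ] 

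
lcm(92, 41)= 3772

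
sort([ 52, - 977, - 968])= [ - 977, - 968, 52 ]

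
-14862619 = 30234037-45096656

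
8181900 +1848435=10030335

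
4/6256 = 1/1564=   0.00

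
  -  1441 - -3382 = 1941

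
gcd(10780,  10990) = 70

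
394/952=197/476= 0.41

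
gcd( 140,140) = 140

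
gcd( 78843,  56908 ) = 41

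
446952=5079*88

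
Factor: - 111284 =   -  2^2 *43^1 *647^1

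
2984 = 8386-5402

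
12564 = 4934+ 7630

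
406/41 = 406/41 =9.90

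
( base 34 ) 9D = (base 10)319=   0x13F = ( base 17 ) 11d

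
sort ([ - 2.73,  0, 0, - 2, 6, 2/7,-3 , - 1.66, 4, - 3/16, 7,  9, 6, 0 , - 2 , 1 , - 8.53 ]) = [ - 8.53, - 3, - 2.73, - 2  , - 2,-1.66, - 3/16,0, 0,  0,2/7 , 1,4, 6,6,7,  9] 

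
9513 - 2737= 6776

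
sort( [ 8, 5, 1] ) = [1, 5,8] 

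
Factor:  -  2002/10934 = - 13^1 * 71^( - 1) = - 13/71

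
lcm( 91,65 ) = 455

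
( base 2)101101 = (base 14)33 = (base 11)41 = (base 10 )45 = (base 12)39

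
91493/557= 91493/557 = 164.26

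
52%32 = 20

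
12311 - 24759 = -12448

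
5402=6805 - 1403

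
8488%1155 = 403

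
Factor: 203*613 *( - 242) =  - 2^1*7^1 *11^2*29^1*613^1 = - 30114238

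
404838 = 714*567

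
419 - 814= -395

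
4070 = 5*814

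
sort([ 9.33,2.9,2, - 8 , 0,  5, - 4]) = [ - 8, - 4, 0, 2,2.9, 5, 9.33]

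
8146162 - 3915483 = 4230679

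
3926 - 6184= -2258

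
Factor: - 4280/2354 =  - 2^2  *5^1*11^(  -  1 ) = -20/11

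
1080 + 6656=7736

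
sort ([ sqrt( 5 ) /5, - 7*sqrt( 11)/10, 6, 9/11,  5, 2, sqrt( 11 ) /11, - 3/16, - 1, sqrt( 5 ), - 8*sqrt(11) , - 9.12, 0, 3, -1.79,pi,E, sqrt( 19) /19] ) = [  -  8*sqrt(  11 ),-9.12, - 7 * sqrt(11)/10, - 1.79, - 1 , - 3/16, 0, sqrt( 19 )/19,sqrt( 11 )/11, sqrt( 5 )/5, 9/11,2,sqrt( 5),E, 3,pi,  5, 6 ] 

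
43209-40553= 2656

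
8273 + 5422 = 13695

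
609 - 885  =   - 276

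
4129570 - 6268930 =-2139360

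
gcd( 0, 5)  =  5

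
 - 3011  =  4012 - 7023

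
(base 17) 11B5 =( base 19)ehh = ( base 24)98I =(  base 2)1010100010010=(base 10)5394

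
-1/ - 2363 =1/2363 = 0.00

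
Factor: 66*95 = 6270 = 2^1*3^1*5^1*11^1*19^1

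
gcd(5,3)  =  1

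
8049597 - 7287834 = 761763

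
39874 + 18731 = 58605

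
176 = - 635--811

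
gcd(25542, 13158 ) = 774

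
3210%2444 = 766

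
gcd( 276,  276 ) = 276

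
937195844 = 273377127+663818717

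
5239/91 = 403/7 = 57.57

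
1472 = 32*46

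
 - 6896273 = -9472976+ 2576703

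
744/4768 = 93/596 = 0.16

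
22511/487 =46+109/487 = 46.22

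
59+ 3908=3967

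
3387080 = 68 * 49810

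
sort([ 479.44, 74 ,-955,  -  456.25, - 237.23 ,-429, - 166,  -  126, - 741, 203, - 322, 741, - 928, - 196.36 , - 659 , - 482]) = [ - 955 ,-928, - 741 , - 659, - 482,-456.25,-429, - 322,- 237.23,-196.36,-166, - 126, 74, 203,479.44,  741]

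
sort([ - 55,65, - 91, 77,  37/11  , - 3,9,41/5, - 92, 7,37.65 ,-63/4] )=[ - 92, - 91, - 55,-63/4, - 3,37/11,  7, 41/5,9,37.65, 65,77]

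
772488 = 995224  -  222736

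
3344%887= 683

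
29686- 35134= - 5448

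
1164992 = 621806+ 543186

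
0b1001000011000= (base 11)3531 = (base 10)4632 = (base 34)408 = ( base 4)1020120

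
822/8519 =822/8519 = 0.10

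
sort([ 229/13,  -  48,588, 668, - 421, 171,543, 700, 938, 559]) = [-421, - 48,229/13, 171, 543, 559, 588, 668,700, 938 ] 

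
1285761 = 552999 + 732762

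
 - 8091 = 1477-9568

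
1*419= 419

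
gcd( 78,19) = 1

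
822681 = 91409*9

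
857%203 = 45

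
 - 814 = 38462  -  39276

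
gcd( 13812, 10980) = 12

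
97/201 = 97/201 = 0.48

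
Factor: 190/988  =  5/26  =  2^( - 1) * 5^1*13^( - 1) 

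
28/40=7/10 = 0.70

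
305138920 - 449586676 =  - 144447756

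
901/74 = 12+13/74 =12.18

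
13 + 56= 69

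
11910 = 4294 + 7616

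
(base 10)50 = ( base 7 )101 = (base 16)32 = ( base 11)46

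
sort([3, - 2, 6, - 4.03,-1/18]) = [ - 4.03, - 2,  -  1/18,3, 6]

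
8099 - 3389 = 4710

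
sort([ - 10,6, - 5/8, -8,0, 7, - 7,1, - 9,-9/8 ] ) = [ - 10 , - 9 , - 8, - 7,  -  9/8,  -  5/8,0,1,6,7] 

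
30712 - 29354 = 1358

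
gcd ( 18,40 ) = 2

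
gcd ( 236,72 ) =4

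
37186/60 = 619 + 23/30 = 619.77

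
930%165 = 105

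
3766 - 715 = 3051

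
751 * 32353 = 24297103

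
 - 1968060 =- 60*32801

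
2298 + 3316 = 5614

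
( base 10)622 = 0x26E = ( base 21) 18D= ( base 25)om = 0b1001101110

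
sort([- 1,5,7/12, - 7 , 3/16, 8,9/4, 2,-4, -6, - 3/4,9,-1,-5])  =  [ - 7,-6,-5,-4 , - 1, - 1 ,-3/4 , 3/16, 7/12, 2,9/4,5, 8, 9]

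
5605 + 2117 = 7722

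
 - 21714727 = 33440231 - 55154958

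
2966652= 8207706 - 5241054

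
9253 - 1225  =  8028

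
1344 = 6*224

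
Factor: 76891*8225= 5^2*7^1*17^1*47^1*4523^1=632428475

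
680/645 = 1+7/129= 1.05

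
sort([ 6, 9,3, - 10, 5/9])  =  [-10,  5/9,3, 6,9 ]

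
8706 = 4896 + 3810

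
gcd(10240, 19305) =5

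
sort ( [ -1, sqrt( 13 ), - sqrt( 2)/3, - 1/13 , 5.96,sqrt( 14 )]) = [ - 1, - sqrt( 2 ) /3 , - 1/13,  sqrt( 13), sqrt(14 ),5.96 ] 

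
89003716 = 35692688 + 53311028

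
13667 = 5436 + 8231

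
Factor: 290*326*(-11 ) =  - 1039940 = - 2^2*5^1*11^1*29^1*163^1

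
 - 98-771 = -869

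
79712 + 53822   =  133534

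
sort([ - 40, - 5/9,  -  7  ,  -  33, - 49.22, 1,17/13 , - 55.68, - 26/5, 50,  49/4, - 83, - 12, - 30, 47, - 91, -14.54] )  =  [-91, - 83,-55.68, - 49.22,-40, - 33, - 30, - 14.54, - 12, - 7, - 26/5, - 5/9 , 1, 17/13,49/4,47,50 ] 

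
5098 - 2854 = 2244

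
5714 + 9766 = 15480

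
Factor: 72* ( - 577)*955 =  - 39674520 = -  2^3 * 3^2*5^1  *  191^1*577^1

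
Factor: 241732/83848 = 271/94= 2^( - 1) * 47^(-1 )*271^1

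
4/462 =2/231= 0.01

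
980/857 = 980/857 = 1.14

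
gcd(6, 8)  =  2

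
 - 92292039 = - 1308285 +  - 90983754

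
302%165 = 137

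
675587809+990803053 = 1666390862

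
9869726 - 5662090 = 4207636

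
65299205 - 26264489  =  39034716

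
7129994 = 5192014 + 1937980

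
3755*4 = 15020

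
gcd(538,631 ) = 1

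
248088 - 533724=-285636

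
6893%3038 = 817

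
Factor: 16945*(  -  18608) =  - 2^4*5^1*1163^1 * 3389^1 = -315312560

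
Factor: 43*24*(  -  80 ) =-2^7*3^1*5^1*43^1 = - 82560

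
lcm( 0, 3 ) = 0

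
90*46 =4140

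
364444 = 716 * 509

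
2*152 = 304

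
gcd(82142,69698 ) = 2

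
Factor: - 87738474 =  - 2^1  *3^1*14623079^1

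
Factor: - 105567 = -3^1*7^1*11^1  *457^1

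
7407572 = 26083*284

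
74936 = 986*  76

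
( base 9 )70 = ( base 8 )77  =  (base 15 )43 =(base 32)1v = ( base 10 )63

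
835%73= 32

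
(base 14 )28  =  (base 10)36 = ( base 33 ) 13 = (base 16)24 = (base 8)44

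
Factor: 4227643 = 7^1 * 603949^1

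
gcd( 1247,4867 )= 1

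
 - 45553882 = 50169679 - 95723561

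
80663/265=80663/265 =304.39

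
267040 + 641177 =908217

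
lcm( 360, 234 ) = 4680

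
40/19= 2+2/19 = 2.11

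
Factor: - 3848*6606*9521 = -2^4*3^2*13^1 * 37^1 * 367^1 * 9521^1 = - 242022753648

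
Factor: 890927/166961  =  199^( - 1)*839^ ( - 1)*890927^1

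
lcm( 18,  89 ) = 1602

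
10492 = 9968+524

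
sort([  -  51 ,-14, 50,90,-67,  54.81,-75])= [ - 75,-67,-51, - 14,50, 54.81, 90] 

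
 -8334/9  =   - 926=- 926.00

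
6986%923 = 525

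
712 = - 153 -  - 865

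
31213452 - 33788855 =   -  2575403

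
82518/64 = 41259/32 = 1289.34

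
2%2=0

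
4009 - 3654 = 355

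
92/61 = 1+31/61  =  1.51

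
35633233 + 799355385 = 834988618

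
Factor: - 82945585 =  - 5^1*661^1  *  25097^1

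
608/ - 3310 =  -1+1351/1655=- 0.18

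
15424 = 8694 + 6730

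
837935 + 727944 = 1565879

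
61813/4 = 15453 + 1/4 = 15453.25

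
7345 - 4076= 3269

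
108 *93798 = 10130184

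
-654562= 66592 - 721154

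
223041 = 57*3913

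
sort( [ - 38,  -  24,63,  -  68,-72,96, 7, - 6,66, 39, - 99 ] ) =[-99,  -  72, - 68,-38,-24, - 6,7,39,63,66,96]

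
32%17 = 15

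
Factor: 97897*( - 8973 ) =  - 878429781 = - 3^2*223^1*439^1 * 997^1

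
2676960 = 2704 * 990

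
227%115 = 112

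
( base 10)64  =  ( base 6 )144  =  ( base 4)1000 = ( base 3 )2101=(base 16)40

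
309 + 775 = 1084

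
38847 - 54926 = -16079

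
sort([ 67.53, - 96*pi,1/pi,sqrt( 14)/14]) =[-96*pi,sqrt( 14 )/14,1/pi, 67.53 ] 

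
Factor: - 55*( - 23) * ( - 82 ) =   -  2^1 * 5^1*11^1*23^1*41^1 = - 103730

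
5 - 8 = -3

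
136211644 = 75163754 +61047890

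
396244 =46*8614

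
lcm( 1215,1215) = 1215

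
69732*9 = 627588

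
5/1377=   5/1377 = 0.00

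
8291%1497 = 806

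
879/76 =879/76 = 11.57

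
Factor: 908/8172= 1/9 = 3^( -2 )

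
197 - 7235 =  -7038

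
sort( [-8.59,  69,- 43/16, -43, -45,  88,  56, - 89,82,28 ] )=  [- 89, - 45, - 43,  -  8.59, - 43/16, 28,56, 69,  82,88]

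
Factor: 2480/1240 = 2 = 2^1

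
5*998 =4990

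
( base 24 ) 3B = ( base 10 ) 83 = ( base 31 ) 2L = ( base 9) 102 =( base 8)123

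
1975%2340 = 1975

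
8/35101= 8/35101  =  0.00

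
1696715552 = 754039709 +942675843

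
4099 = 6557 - 2458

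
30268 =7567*4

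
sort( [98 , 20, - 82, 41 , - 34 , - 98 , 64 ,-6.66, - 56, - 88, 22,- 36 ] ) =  [ - 98, - 88, - 82, - 56,  -  36, - 34,  -  6.66 , 20 , 22,  41,64, 98]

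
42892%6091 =255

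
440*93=40920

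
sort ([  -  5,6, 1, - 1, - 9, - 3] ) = [ - 9, - 5, - 3, -1,1, 6] 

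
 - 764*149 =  - 113836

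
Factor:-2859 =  - 3^1 *953^1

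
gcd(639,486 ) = 9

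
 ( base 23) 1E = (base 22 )1F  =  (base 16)25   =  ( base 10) 37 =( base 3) 1101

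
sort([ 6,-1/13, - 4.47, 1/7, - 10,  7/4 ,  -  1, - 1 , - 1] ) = [ - 10,-4.47, - 1, - 1, - 1, - 1/13 , 1/7, 7/4, 6] 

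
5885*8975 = 52817875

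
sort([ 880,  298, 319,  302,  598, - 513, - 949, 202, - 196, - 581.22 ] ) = [ - 949,  -  581.22,-513, - 196, 202,298,302, 319,598, 880 ]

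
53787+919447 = 973234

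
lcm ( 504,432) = 3024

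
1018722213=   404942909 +613779304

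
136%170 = 136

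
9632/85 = 113+27/85 =113.32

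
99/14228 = 99/14228 = 0.01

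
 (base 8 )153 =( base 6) 255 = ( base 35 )32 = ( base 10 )107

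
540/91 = 540/91 = 5.93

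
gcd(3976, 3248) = 56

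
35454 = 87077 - 51623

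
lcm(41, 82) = 82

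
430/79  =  5 + 35/79 = 5.44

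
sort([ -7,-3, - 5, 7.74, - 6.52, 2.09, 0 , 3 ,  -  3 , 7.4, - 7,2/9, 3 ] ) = [ - 7, - 7, - 6.52, - 5, - 3, - 3,0, 2/9,  2.09, 3, 3,  7.4,7.74 ] 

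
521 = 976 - 455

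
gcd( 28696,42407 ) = 1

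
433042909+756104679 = 1189147588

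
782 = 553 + 229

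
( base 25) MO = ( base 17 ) 1gd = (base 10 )574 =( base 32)hu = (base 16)23E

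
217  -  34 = 183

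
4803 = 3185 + 1618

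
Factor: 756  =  2^2*3^3*7^1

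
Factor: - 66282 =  - 2^1*3^1 * 11047^1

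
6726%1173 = 861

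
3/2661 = 1/887=0.00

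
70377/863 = 81  +  474/863=81.55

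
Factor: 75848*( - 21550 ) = - 1634524400 = - 2^4*5^2*19^1*431^1*499^1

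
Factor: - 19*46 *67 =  - 2^1*19^1 * 23^1*67^1 = -58558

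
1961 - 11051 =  - 9090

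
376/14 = 188/7 = 26.86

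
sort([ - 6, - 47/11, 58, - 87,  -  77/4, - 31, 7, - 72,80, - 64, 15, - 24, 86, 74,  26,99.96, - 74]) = [-87,-74, - 72, - 64,- 31, - 24, - 77/4,-6, - 47/11,7, 15, 26, 58, 74, 80,86,99.96 ]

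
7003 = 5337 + 1666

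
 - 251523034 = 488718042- 740241076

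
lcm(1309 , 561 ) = 3927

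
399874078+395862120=795736198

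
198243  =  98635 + 99608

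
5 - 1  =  4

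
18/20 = 9/10=0.90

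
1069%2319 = 1069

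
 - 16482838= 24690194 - 41173032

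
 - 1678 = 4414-6092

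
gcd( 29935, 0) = 29935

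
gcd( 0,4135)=4135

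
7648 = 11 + 7637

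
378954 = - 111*( - 3414 )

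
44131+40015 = 84146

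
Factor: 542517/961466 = 2^( - 1 )*3^1*11^(  -  2)*29^(- 1)*137^( - 1) * 139^1*1301^1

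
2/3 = 2/3=0.67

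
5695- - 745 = 6440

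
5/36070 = 1/7214 = 0.00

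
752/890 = 376/445=   0.84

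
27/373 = 27/373 = 0.07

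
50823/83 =612 + 27/83 = 612.33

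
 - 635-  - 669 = 34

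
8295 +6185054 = 6193349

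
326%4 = 2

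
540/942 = 90/157=0.57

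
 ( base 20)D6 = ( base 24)B2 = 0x10A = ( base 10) 266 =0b100001010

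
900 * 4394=3954600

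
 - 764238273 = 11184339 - 775422612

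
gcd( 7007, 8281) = 637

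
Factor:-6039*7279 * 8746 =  - 2^1*3^2 *11^1* 29^1 * 61^1*251^1 * 4373^1 = -384455627226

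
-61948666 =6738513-68687179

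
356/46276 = 89/11569 = 0.01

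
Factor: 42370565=5^1*739^1*11467^1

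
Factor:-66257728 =- 2^6  *1035277^1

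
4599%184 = 183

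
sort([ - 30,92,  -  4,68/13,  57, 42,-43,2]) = [ - 43, - 30,-4,2,68/13,42,57,92] 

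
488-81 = 407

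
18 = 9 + 9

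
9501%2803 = 1092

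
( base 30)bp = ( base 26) DH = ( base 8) 543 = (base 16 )163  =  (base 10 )355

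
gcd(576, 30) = 6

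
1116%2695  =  1116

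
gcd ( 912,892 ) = 4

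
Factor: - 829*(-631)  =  523099 = 631^1*829^1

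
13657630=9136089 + 4521541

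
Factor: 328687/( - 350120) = -2^ ( - 3) * 5^( - 1)*8753^(-1)*328687^1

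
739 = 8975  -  8236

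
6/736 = 3/368=   0.01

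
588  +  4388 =4976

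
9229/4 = 9229/4= 2307.25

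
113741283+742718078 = 856459361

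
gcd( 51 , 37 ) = 1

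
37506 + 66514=104020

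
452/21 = 452/21 = 21.52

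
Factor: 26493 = 3^1* 8831^1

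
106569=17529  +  89040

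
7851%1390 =901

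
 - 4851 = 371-5222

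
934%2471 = 934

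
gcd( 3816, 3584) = 8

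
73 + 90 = 163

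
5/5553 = 5/5553 = 0.00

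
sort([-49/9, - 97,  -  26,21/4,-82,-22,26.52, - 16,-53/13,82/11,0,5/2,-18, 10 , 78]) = [-97, - 82, - 26,-22,-18, - 16, - 49/9,-53/13,  0, 5/2, 21/4,82/11,10,26.52, 78] 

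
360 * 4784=1722240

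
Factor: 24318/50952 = 2^( - 2)*3^1*7^1*11^( - 1 )=21/44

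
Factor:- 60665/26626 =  - 2^(-1)*5^1* 11^1*1103^1*13313^ ( - 1 )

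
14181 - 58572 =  - 44391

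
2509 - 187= 2322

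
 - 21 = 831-852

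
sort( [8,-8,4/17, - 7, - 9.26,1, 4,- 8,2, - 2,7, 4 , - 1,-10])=[ - 10, - 9.26,-8, - 8,- 7,  -  2,-1,4/17, 1,  2,4,4,7,8]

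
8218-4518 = 3700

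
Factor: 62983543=7^1*8997649^1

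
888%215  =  28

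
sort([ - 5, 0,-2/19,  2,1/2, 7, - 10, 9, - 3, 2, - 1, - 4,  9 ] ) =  [ - 10,  -  5, - 4, - 3,- 1, - 2/19, 0, 1/2,  2 , 2, 7, 9, 9]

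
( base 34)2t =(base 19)52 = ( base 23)45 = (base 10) 97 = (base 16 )61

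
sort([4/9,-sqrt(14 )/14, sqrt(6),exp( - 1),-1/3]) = [ - 1/3, - sqrt( 14 ) /14 , exp( - 1 ),4/9 , sqrt ( 6)]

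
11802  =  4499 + 7303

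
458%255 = 203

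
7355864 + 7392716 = 14748580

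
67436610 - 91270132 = -23833522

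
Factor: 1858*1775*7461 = 2^1 * 3^2 * 5^2*71^1*829^1*929^1 = 24606004950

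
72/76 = 18/19 =0.95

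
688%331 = 26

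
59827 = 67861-8034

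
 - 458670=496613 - 955283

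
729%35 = 29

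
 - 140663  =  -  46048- 94615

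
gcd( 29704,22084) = 4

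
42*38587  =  1620654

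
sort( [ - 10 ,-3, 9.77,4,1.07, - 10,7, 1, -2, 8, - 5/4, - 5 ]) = [ - 10, - 10, - 5, - 3, - 2 ,-5/4,1,1.07,4,7 , 8, 9.77]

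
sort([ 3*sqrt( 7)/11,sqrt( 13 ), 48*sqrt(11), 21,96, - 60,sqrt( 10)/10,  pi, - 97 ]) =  [  -  97,-60, sqrt( 10 ) /10,3 * sqrt( 7) /11,pi,sqrt(13), 21, 96,  48 * sqrt( 11 ) ] 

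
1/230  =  1/230 =0.00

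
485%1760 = 485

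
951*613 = 582963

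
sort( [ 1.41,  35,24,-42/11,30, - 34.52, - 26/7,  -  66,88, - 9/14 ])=[ - 66,  -  34.52, - 42/11, - 26/7, - 9/14,1.41,24, 30,35, 88 ]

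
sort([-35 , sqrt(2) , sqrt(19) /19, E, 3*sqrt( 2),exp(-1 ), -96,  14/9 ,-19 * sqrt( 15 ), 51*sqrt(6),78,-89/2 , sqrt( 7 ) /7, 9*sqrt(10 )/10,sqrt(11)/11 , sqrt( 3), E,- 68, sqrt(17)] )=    [-96,-19*sqrt(15), - 68, - 89/2,-35, sqrt (19 ) /19,sqrt(11)/11, exp(-1),sqrt(7)/7, sqrt(2),14/9, sqrt (3 ), E, E, 9  *sqrt( 10) /10,  sqrt( 17),3*sqrt ( 2), 78, 51* sqrt(6)]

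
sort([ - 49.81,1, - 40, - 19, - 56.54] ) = [ - 56.54, - 49.81, - 40, - 19,1 ]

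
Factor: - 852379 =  - 11^1 * 77489^1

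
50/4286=25/2143= 0.01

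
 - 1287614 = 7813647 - 9101261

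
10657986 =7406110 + 3251876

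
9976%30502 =9976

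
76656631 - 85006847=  - 8350216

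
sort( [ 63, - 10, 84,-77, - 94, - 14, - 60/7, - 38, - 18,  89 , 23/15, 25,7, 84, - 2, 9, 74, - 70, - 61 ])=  [-94, - 77,  -  70,  -  61 , - 38, - 18, - 14, - 10, - 60/7, - 2, 23/15, 7,  9 , 25,  63, 74, 84, 84, 89]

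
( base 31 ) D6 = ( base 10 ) 409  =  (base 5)3114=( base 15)1c4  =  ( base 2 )110011001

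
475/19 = 25 = 25.00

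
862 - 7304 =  - 6442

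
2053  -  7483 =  - 5430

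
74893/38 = 1970 + 33/38 =1970.87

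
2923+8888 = 11811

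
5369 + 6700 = 12069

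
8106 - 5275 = 2831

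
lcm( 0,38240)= 0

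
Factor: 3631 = 3631^1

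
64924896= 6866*9456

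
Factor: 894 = 2^1*3^1*149^1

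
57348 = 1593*36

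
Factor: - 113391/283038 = - 129/322 = - 2^( - 1)*3^1*7^( - 1)*23^( - 1) * 43^1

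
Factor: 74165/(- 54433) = -5^1*7^1 * 13^1 * 29^ ( - 1)* 163^1*1877^( -1)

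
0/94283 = 0 = 0.00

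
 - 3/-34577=3/34577 = 0.00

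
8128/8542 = 4064/4271 = 0.95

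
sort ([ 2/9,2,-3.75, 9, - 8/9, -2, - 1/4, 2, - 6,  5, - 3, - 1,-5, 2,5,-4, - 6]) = [ - 6,- 6, - 5,-4, - 3.75, - 3 , - 2, - 1, - 8/9, - 1/4, 2/9,2, 2,2,5,5, 9 ]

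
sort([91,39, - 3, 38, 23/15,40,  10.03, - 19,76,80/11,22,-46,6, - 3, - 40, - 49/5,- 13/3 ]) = [ - 46, - 40, - 19,  -  49/5, - 13/3, - 3, - 3, 23/15,6 , 80/11, 10.03, 22,38,39, 40, 76, 91]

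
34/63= 34/63 = 0.54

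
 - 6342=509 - 6851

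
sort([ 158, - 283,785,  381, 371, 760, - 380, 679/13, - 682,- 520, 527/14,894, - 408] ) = [-682, - 520, - 408,-380,-283,527/14, 679/13, 158, 371, 381,760, 785,894]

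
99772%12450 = 172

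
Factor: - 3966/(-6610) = 3/5 = 3^1 * 5^( -1)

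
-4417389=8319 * ( - 531 )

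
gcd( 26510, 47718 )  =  5302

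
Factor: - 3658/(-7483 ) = 2^1*7^ ( - 1)*31^1*59^1*1069^( - 1 ) 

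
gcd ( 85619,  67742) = 1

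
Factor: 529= 23^2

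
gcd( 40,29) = 1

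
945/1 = 945 =945.00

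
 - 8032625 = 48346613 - 56379238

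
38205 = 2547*15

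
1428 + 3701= 5129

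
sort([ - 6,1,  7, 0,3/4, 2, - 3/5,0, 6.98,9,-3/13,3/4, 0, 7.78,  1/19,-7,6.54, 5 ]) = [ - 7, - 6 ,-3/5,- 3/13, 0, 0,0,1/19,3/4,3/4,1,2,5,6.54,6.98,7,  7.78,9]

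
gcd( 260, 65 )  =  65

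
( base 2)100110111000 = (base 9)3364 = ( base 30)2ms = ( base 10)2488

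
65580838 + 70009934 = 135590772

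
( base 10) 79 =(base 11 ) 72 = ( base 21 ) 3G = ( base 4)1033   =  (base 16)4F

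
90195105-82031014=8164091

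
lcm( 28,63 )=252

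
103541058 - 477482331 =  - 373941273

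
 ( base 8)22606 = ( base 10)9606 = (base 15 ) 2CA6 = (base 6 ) 112250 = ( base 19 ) 17BB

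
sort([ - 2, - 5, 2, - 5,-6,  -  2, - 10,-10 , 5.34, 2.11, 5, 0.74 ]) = [ - 10, - 10, - 6,  -  5, - 5, - 2,  -  2, 0.74, 2, 2.11,  5,  5.34]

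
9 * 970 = 8730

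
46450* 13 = 603850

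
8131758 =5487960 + 2643798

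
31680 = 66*480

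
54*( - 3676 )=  - 198504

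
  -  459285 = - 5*91857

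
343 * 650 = 222950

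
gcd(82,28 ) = 2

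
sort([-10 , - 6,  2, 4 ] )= [- 10, - 6,2,4 ]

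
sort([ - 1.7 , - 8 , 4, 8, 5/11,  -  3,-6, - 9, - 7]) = [ - 9, - 8, - 7, - 6, - 3, - 1.7,5/11,4, 8 ] 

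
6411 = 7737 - 1326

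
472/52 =9 + 1/13 = 9.08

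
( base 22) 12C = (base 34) fu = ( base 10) 540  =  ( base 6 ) 2300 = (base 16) 21C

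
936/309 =312/103 = 3.03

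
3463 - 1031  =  2432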